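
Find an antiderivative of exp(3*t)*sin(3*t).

exp(3*t)*sin(3*t)/6 - exp(3*t)*cos(3*t)/6 + C

Let I denote the integral. Integrate by parts with u = sin(3*t), dv = exp(3*t) dt, so v = exp(3*t)/3: I = exp(3*t)*sin(3*t)/3 − ∫ exp(3*t)*cos(3*t) dt.
Apply parts again with u = cos(3*t), dv = exp(3*t) dt: ∫ exp(3*t)*cos(3*t) dt = exp(3*t)*cos(3*t)/3 + I. Substituting back brings back I: I = exp(3*t)*sin(3*t)/3 - exp(3*t)*cos(3*t)/3 − I.
Solving for I: (1 + 1)·I equals the remaining terms, so I = (1/2)·(exp(3*t)*sin(3*t)/3 - exp(3*t)*cos(3*t)/3).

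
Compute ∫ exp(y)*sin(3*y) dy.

exp(y)*sin(3*y)/10 - 3*exp(y)*cos(3*y)/10 + C

Let I denote the integral. Integrate by parts with u = sin(3*y), dv = exp(y) dy, so v = exp(y): I = exp(y)*sin(3*y) − 3·∫ exp(y)*cos(3*y) dy.
Apply parts again with u = cos(3*y), dv = exp(y) dy: ∫ exp(y)*cos(3*y) dy = exp(y)*cos(3*y) + 3·I. Substituting back brings back I: I = exp(y)*sin(3*y) - 3*exp(y)*cos(3*y) − 9·I.
Solving for I: (1 + 9)·I equals the remaining terms, so I = (1/10)·(exp(y)*sin(3*y) - 3*exp(y)*cos(3*y)).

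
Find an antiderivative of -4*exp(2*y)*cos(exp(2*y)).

-2*sin(exp(2*y)) + C

Let u = exp(2*y), so du = (2*exp(2*y)) dy.
Rewriting, the integral becomes -2·∫ cos(u) du = -2·sin(u).
Substituting back, u = exp(2*y).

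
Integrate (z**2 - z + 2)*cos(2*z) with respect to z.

z**2*sin(2*z)/2 - z*sin(2*z)/2 + z*cos(2*z)/2 + 3*sin(2*z)/4 - cos(2*z)/4 + C

Use integration by parts with u = z**2 - z + 2, dv = cos(2*z) dz, so v = sin(2*z)/2.
Apply parts 2 times (tabular method): alternate signs, differentiate u down to 0, integrate dv up.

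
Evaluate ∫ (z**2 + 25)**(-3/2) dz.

z/(25*sqrt(z**2 + 25)) + C

Substitute z = 5·tan(θ), so dz = 5·sec(θ)^2 dθ and the radical becomes sqrt(z**2 + 25) = 5·sec(θ) by the Pythagorean identity.
Integrate the resulting trig expression in θ, then back-substitute tan(θ) = z/5, sec(θ) = sqrt(z**2 + 25)/5 (absorbing any constant into C).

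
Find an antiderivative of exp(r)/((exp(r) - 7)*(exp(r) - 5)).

Let u = e^r, du = e^r dr.
The integral becomes ∫ du/((u-5)(u-7)); decompose into partial fractions.

log(exp(r) - 7)/2 - log(exp(r) - 5)/2 + C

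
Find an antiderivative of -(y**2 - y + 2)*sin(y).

Use integration by parts with u = y**2 - y + 2, dv = -sin(y) dy, so v = cos(y).
Apply parts 2 times (tabular method): alternate signs, differentiate u down to 0, integrate dv up.

y**2*cos(y) - 2*y*sin(y) - y*cos(y) + sin(y) + C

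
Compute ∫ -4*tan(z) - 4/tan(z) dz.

Let u = tan(z), so du = (tan(z)**2 + 1) dz.
Rewriting, the integral becomes -4·∫ 1/u du = -4·log(u).
Substituting back, u = tan(z).

-4*log(tan(z)) + C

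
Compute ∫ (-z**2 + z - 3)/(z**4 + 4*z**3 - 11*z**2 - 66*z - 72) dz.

-5*log(z - 4)/98 + 3*log(z + 2)/2 - 71*log(z + 3)/49 + 15/(7*z + 21) + C

Factor the denominator: (z - 4)*(z + 2)*(z + 3)**2.
Partial-fraction decomposition: -71/(49*(z + 3)) - 15/(7*(z + 3)**2) + 3/(2*(z + 2)) - 5/(98*(z - 4)).
Integrate each term; A/(z−a) gives A·log|z−a|; A/(z−a)² gives −A/(z−a).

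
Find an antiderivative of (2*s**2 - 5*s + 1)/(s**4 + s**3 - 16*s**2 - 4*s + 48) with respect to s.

4*log(s - 3)/35 + log(s - 2)/24 + 19*log(s + 2)/40 - 53*log(s + 4)/84 + C

Factor the denominator: (s - 3)*(s - 2)*(s + 2)*(s + 4).
Partial-fraction decomposition: -53/(84*(s + 4)) + 19/(40*(s + 2)) + 1/(24*(s - 2)) + 4/(35*(s - 3)).
Integrate each term: A/(s−a) contributes A·log|s−a|.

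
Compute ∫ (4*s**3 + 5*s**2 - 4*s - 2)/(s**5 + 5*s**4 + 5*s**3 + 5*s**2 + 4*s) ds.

-27*log(s + 4)/34 + 61*log(s**2 + 1)/68 - log(s**2 + s)/2 + 11*atan(s)/34 + C

Factor the denominator: s*(s + 1)*(s + 4)*(s**2 + 1).
Partial-fraction decomposition: (61*s + 11)/(34*(s**2 + 1)) - 27/(34*(s + 4)) - 1/(2*(s + 1)) - 1/(2*s).
Integrate each term; A/(s−a) gives A·log|s−a|; the (Bs+D)/(s²+p²) term gives a log and an atan.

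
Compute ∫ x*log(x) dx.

x**2*log(x)/2 - x**2/4 + C

Use integration by parts with u = log(x), dv = x dx.
Then du = 1/x dx and v = x**2/2.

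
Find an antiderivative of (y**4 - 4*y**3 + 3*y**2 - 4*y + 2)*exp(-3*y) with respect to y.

Use integration by parts with u = y**4 - 4*y**3 + 3*y**2 - 4*y + 2, dv = exp(-3*y) dy, so v = -exp(-3*y)/3.
Apply parts 4 times (tabular method): alternate signs, differentiate u down to 0, integrate dv up.

(-27*y**4 + 72*y**3 - 9*y**2 + 102*y - 20)*exp(-3*y)/81 + C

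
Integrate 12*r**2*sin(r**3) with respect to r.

Let u = r**3, so du = (3*r**2) dr.
Rewriting, the integral becomes 4·∫ sin(u) du = 4·-cos(u).
Substituting back, u = r**3.

-4*cos(r**3) + C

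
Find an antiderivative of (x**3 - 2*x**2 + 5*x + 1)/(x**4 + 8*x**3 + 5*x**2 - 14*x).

-log(x)/14 + 5*log(x - 1)/24 - 5*log(x + 2)/6 + 95*log(x + 7)/56 + C

Factor the denominator: x*(x - 1)*(x + 2)*(x + 7).
Partial-fraction decomposition: 95/(56*(x + 7)) - 5/(6*(x + 2)) + 5/(24*(x - 1)) - 1/(14*x).
Integrate each term: A/(x−a) contributes A·log|x−a|.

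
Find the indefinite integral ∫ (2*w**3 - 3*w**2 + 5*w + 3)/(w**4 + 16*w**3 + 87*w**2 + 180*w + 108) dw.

-7*log(w + 1)/50 + 31*log(w + 3)/6 - 227*log(w + 6)/75 + 189/(5*w + 30) + C

Factor the denominator: (w + 1)*(w + 3)*(w + 6)**2.
Partial-fraction decomposition: -227/(75*(w + 6)) - 189/(5*(w + 6)**2) + 31/(6*(w + 3)) - 7/(50*(w + 1)).
Integrate each term; A/(w−a) gives A·log|w−a|; A/(w−a)² gives −A/(w−a).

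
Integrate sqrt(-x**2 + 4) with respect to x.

Substitute x = 2·sin(θ), so dx = 2·cos(θ) dθ and the radical becomes sqrt(-x**2 + 4) = 2·cos(θ) by the Pythagorean identity.
Integrate the resulting trig expression in θ, then back-substitute θ = asin(x/2), sin(θ) = x/2, cos(θ) = sqrt(-x**2 + 4)/2 (absorbing any constant into C).

x*sqrt(-x**2 + 4)/2 + 2*asin(x/2) + C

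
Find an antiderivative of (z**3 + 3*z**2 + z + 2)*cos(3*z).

z**3*sin(3*z)/3 + z**2*sin(3*z) + z**2*cos(3*z)/3 + z*sin(3*z)/9 + 2*z*cos(3*z)/3 + 4*sin(3*z)/9 + cos(3*z)/27 + C

Use integration by parts with u = z**3 + 3*z**2 + z + 2, dv = cos(3*z) dz, so v = sin(3*z)/3.
Apply parts 3 times (tabular method): alternate signs, differentiate u down to 0, integrate dv up.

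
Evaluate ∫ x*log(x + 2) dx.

x**2*log(x + 2)/2 - x**2/4 + x - 2*log(x + 2) + C

Use integration by parts with u = log(x + 2), dv = x dx.
Then du = 1/(x + 2) dx and v = x**2/2.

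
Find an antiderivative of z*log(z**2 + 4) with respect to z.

Let u = z**2 + 4, so du = (2*z) dz.
The integral becomes (1/2)·∫ log(u) du; integrate by parts with u′=log(u), dv′=du.

z**2*log(z**2 + 4)/2 - z**2/2 + 2*log(z**2 + 4) + C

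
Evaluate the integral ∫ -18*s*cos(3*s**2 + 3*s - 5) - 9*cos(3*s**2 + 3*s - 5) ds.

-3*sin(3*s**2 + 3*s - 5) + C

Let u = 3*s**2 + 3*s - 5, so du = (6*s + 3) ds.
Rewriting, the integral becomes -3·∫ cos(u) du = -3·sin(u).
Substituting back, u = 3*s**2 + 3*s - 5.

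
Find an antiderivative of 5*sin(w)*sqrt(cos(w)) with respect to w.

-10*cos(w)**(3/2)/3 + C

Let u = cos(w), so du = (-sin(w)) dw.
Rewriting, the integral becomes -5·∫ √u du = -5·(2/3)u^(3/2).
Substituting back, u = cos(w).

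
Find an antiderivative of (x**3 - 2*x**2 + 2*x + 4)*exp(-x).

(-x**3 - x**2 - 4*x - 8)*exp(-x) + C

Use integration by parts with u = x**3 - 2*x**2 + 2*x + 4, dv = exp(-x) dx, so v = -exp(-x).
Apply parts 3 times (tabular method): alternate signs, differentiate u down to 0, integrate dv up.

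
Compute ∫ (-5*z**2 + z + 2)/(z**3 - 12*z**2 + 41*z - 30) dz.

Factor the denominator: (z - 6)*(z - 5)*(z - 1).
Partial-fraction decomposition: -1/(10*(z - 1)) + 59/(2*(z - 5)) - 172/(5*(z - 6)).
Integrate each term: A/(z−a) contributes A·log|z−a|.

-172*log(z - 6)/5 + 59*log(z - 5)/2 - log(z - 1)/10 + C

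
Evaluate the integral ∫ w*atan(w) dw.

Use integration by parts with u = arctan(w), dv = w dw.
Then du = 1/(w**2 + 1) dw.

w**2*atan(w)/2 - w/2 + atan(w)/2 + C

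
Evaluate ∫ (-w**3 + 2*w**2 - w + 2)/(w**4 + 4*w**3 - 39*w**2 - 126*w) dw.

-log(w)/63 - 74*log(w - 6)/351 + 25*log(w + 3)/54 - 225*log(w + 7)/182 + C

Factor the denominator: w*(w - 6)*(w + 3)*(w + 7).
Partial-fraction decomposition: -225/(182*(w + 7)) + 25/(54*(w + 3)) - 74/(351*(w - 6)) - 1/(63*w).
Integrate each term: A/(w−a) contributes A·log|w−a|.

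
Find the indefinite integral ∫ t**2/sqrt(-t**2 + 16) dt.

-t*sqrt(-t**2 + 16)/2 + 8*asin(t/4) + C

Substitute t = 4·sin(θ), so dt = 4·cos(θ) dθ and the radical becomes sqrt(-t**2 + 16) = 4·cos(θ) by the Pythagorean identity.
Integrate the resulting trig expression in θ, then back-substitute θ = asin(t/4), sin(θ) = t/4, cos(θ) = sqrt(-t**2 + 16)/4 (absorbing any constant into C).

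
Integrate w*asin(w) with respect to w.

w**2*asin(w)/2 + w*sqrt(-w**2 + 1)/4 - asin(w)/4 + C

Use integration by parts with u = arcsin(w), dv = w dw.
Then du = 1/sqrt(-w**2 + 1) dw.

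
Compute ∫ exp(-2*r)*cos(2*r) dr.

Let I denote the integral. Integrate by parts with u = cos(2*r), dv = exp(-2*r) dr, so v = -exp(-2*r)/2: I = -exp(-2*r)*cos(2*r)/2 − ∫ exp(-2*r)*sin(2*r) dr.
Apply parts again with u = sin(2*r), dv = exp(-2*r) dr: ∫ exp(-2*r)*sin(2*r) dr = -exp(-2*r)*sin(2*r)/2 + I. Substituting back brings back I: I = exp(-2*r)*sin(2*r)/2 - exp(-2*r)*cos(2*r)/2 − I.
Solving for I: (1 + 1)·I equals the remaining terms, so I = (1/2)·(exp(-2*r)*sin(2*r)/2 - exp(-2*r)*cos(2*r)/2).

exp(-2*r)*sin(2*r)/4 - exp(-2*r)*cos(2*r)/4 + C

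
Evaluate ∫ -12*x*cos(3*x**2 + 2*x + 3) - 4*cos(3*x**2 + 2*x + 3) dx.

-2*sin(3*x**2 + 2*x + 3) + C

Let u = 3*x**2 + 2*x + 3, so du = (6*x + 2) dx.
Rewriting, the integral becomes -2·∫ cos(u) du = -2·sin(u).
Substituting back, u = 3*x**2 + 2*x + 3.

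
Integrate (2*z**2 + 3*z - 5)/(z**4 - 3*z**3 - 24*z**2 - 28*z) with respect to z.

Factor the denominator: z*(z - 7)*(z + 2)**2.
Partial-fraction decomposition: -41/(108*(z + 2)) - 1/(6*(z + 2)**2) + 38/(189*(z - 7)) + 5/(28*z).
Integrate each term; A/(z−a) gives A·log|z−a|; A/(z−a)² gives −A/(z−a).

5*log(z)/28 + 38*log(z - 7)/189 - 41*log(z + 2)/108 + 1/(6*z + 12) + C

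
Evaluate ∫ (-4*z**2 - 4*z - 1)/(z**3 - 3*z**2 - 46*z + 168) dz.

-13*log(z - 6)/2 + 81*log(z - 4)/22 - 13*log(z + 7)/11 + C

Factor the denominator: (z - 6)*(z - 4)*(z + 7).
Partial-fraction decomposition: -13/(11*(z + 7)) + 81/(22*(z - 4)) - 13/(2*(z - 6)).
Integrate each term: A/(z−a) contributes A·log|z−a|.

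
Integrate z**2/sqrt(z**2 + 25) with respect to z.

Substitute z = 5·tan(θ), so dz = 5·sec(θ)^2 dθ and the radical becomes sqrt(z**2 + 25) = 5·sec(θ) by the Pythagorean identity.
Integrate the resulting trig expression in θ, then back-substitute tan(θ) = z/5, sec(θ) = sqrt(z**2 + 25)/5 (absorbing any constant into C).

z*sqrt(z**2 + 25)/2 - 25*log(z + sqrt(z**2 + 25))/2 + C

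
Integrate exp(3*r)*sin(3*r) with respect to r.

Let I denote the integral. Integrate by parts with u = sin(3*r), dv = exp(3*r) dr, so v = exp(3*r)/3: I = exp(3*r)*sin(3*r)/3 − ∫ exp(3*r)*cos(3*r) dr.
Apply parts again with u = cos(3*r), dv = exp(3*r) dr: ∫ exp(3*r)*cos(3*r) dr = exp(3*r)*cos(3*r)/3 + I. Substituting back brings back I: I = exp(3*r)*sin(3*r)/3 - exp(3*r)*cos(3*r)/3 − I.
Solving for I: (1 + 1)·I equals the remaining terms, so I = (1/2)·(exp(3*r)*sin(3*r)/3 - exp(3*r)*cos(3*r)/3).

exp(3*r)*sin(3*r)/6 - exp(3*r)*cos(3*r)/6 + C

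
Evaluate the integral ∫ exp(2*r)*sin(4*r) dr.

exp(2*r)*sin(4*r)/10 - exp(2*r)*cos(4*r)/5 + C

Let I denote the integral. Integrate by parts with u = sin(4*r), dv = exp(2*r) dr, so v = exp(2*r)/2: I = exp(2*r)*sin(4*r)/2 − 2·∫ exp(2*r)*cos(4*r) dr.
Apply parts again with u = cos(4*r), dv = exp(2*r) dr: ∫ exp(2*r)*cos(4*r) dr = exp(2*r)*cos(4*r)/2 + 2·I. Substituting back brings back I: I = exp(2*r)*sin(4*r)/2 - exp(2*r)*cos(4*r) − 4·I.
Solving for I: (1 + 4)·I equals the remaining terms, so I = (1/5)·(exp(2*r)*sin(4*r)/2 - exp(2*r)*cos(4*r)).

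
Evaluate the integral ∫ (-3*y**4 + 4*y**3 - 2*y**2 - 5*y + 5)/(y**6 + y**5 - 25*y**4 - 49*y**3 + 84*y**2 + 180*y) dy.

log(y)/36 - 289*log(y - 5)/1344 + 29*log(y - 2)/600 + 73*log(y + 2)/56 - 16771*log(y + 3)/14400 + 349/(120*y + 360) + C

Factor the denominator: y*(y - 5)*(y - 2)*(y + 2)*(y + 3)**2.
Partial-fraction decomposition: -16771/(14400*(y + 3)) - 349/(120*(y + 3)**2) + 73/(56*(y + 2)) + 29/(600*(y - 2)) - 289/(1344*(y - 5)) + 1/(36*y).
Integrate each term; A/(y−a) gives A·log|y−a|; A/(y−a)² gives −A/(y−a).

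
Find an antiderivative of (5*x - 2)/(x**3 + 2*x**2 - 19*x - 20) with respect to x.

Factor the denominator: (x - 4)*(x + 1)*(x + 5).
Partial-fraction decomposition: -3/(4*(x + 5)) + 7/(20*(x + 1)) + 2/(5*(x - 4)).
Integrate each term: A/(x−a) contributes A·log|x−a|.

2*log(x - 4)/5 + 7*log(x + 1)/20 - 3*log(x + 5)/4 + C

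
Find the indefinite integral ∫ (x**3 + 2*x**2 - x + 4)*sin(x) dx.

-x**3*cos(x) + 3*x**2*sin(x) - 2*x**2*cos(x) + 4*x*sin(x) + 7*x*cos(x) - 7*sin(x) + C

Use integration by parts with u = x**3 + 2*x**2 - x + 4, dv = sin(x) dx, so v = -cos(x).
Apply parts 3 times (tabular method): alternate signs, differentiate u down to 0, integrate dv up.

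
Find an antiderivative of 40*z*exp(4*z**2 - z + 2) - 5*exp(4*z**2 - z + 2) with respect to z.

5*exp(4*z**2 - z + 2) + C

Let u = 4*z**2 - z + 2, so du = (8*z - 1) dz.
Rewriting, the integral becomes 5·∫ e^u du = 5·e^u.
Substituting back, u = 4*z**2 - z + 2.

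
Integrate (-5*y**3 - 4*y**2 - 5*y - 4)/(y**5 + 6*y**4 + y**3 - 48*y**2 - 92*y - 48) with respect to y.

Factor the denominator: (y - 3)*(y + 1)*(y + 2)**2*(y + 4).
Partial-fraction decomposition: 68/(21*(y + 4)) - 14/(5*(y + 2)) + 3/(y + 2)**2 - 1/(6*(y + 1)) - 19/(70*(y - 3)).
Integrate each term; A/(y−a) gives A·log|y−a|; A/(y−a)² gives −A/(y−a).

-19*log(y - 3)/70 - log(y + 1)/6 - 14*log(y + 2)/5 + 68*log(y + 4)/21 - 3/(y + 2) + C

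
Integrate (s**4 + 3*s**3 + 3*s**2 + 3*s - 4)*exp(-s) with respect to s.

Use integration by parts with u = s**4 + 3*s**3 + 3*s**2 + 3*s - 4, dv = exp(-s) ds, so v = -exp(-s).
Apply parts 4 times (tabular method): alternate signs, differentiate u down to 0, integrate dv up.

(-s**4 - 7*s**3 - 24*s**2 - 51*s - 47)*exp(-s) + C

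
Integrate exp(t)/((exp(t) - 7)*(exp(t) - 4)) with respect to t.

Let u = e^t, du = e^t dt.
The integral becomes ∫ du/((u-4)(u-7)); decompose into partial fractions.

log(exp(t) - 7)/3 - log(exp(t) - 4)/3 + C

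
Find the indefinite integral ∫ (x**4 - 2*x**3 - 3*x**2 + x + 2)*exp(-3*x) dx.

(-27*x**4 + 18*x**3 + 99*x**2 + 39*x - 41)*exp(-3*x)/81 + C

Use integration by parts with u = x**4 - 2*x**3 - 3*x**2 + x + 2, dv = exp(-3*x) dx, so v = -exp(-3*x)/3.
Apply parts 4 times (tabular method): alternate signs, differentiate u down to 0, integrate dv up.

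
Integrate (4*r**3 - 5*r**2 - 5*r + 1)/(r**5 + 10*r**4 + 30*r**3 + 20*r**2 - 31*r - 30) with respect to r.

Factor the denominator: (r - 1)*(r + 1)*(r + 2)*(r + 3)*(r + 5).
Partial-fraction decomposition: -599/(144*(r + 5)) + 137/(16*(r + 3)) - 41/(9*(r + 2)) + 3/(16*(r + 1)) - 5/(144*(r - 1)).
Integrate each term: A/(r−a) contributes A·log|r−a|.

-5*log(r - 1)/144 + 3*log(r + 1)/16 - 41*log(r + 2)/9 + 137*log(r + 3)/16 - 599*log(r + 5)/144 + C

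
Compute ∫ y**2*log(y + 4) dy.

y**3*log(y + 4)/3 - y**3/9 + 2*y**2/3 - 16*y/3 + 64*log(y + 4)/3 + C

Use integration by parts with u = log(y + 4), dv = y**2 dy.
Then du = 1/(y + 4) dy and v = y**3/3.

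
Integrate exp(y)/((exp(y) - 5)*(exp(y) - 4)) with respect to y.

log(exp(y) - 5) - log(exp(y) - 4) + C

Let u = e^y, du = e^y dy.
The integral becomes ∫ du/((u-5)(u-4)); decompose into partial fractions.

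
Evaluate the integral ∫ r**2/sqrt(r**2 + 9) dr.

r*sqrt(r**2 + 9)/2 - 9*log(r + sqrt(r**2 + 9))/2 + C

Substitute r = 3·tan(θ), so dr = 3·sec(θ)^2 dθ and the radical becomes sqrt(r**2 + 9) = 3·sec(θ) by the Pythagorean identity.
Integrate the resulting trig expression in θ, then back-substitute tan(θ) = r/3, sec(θ) = sqrt(r**2 + 9)/3 (absorbing any constant into C).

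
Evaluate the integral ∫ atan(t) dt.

Use integration by parts with u = arctan(t), dv = dt.
Then du = 1/(t**2 + 1) dt.

t*atan(t) - log(t**2 + 1)/2 + C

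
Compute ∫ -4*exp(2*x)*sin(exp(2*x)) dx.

Let u = exp(2*x), so du = (2*exp(2*x)) dx.
Rewriting, the integral becomes -2·∫ sin(u) du = -2·-cos(u).
Substituting back, u = exp(2*x).

2*cos(exp(2*x)) + C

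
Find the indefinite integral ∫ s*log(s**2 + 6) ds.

s**2*log(s**2 + 6)/2 - s**2/2 + 3*log(s**2 + 6) + C

Let u = s**2 + 6, so du = (2*s) ds.
The integral becomes (1/2)·∫ log(u) du; integrate by parts with u′=log(u), dv′=du.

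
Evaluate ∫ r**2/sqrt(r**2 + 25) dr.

r*sqrt(r**2 + 25)/2 - 25*log(r + sqrt(r**2 + 25))/2 + C

Substitute r = 5·tan(θ), so dr = 5·sec(θ)^2 dθ and the radical becomes sqrt(r**2 + 25) = 5·sec(θ) by the Pythagorean identity.
Integrate the resulting trig expression in θ, then back-substitute tan(θ) = r/5, sec(θ) = sqrt(r**2 + 25)/5 (absorbing any constant into C).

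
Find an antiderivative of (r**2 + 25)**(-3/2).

r/(25*sqrt(r**2 + 25)) + C

Substitute r = 5·tan(θ), so dr = 5·sec(θ)^2 dθ and the radical becomes sqrt(r**2 + 25) = 5·sec(θ) by the Pythagorean identity.
Integrate the resulting trig expression in θ, then back-substitute tan(θ) = r/5, sec(θ) = sqrt(r**2 + 25)/5 (absorbing any constant into C).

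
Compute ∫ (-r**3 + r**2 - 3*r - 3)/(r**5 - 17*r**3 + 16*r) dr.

Factor the denominator: r*(r - 4)*(r - 1)*(r + 1)*(r + 4).
Partial-fraction decomposition: 89/(480*(r + 4)) - 1/(15*(r + 1)) + 1/(5*(r - 1)) - 21/(160*(r - 4)) - 3/(16*r).
Integrate each term: A/(r−a) contributes A·log|r−a|.

-3*log(r)/16 - 21*log(r - 4)/160 + log(r - 1)/5 - log(r + 1)/15 + 89*log(r + 4)/480 + C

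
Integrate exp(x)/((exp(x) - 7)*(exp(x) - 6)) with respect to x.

Let u = e^x, du = e^x dx.
The integral becomes ∫ du/((u-7)(u-6)); decompose into partial fractions.

log(exp(x) - 7) - log(exp(x) - 6) + C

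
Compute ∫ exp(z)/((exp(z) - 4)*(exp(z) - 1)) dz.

Let u = e^z, du = e^z dz.
The integral becomes ∫ du/((u-4)(u-1)); decompose into partial fractions.

log(exp(z) - 4)/3 - log(exp(z) - 1)/3 + C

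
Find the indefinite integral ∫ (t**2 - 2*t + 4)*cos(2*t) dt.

t**2*sin(2*t)/2 - t*sin(2*t) + t*cos(2*t)/2 + 7*sin(2*t)/4 - cos(2*t)/2 + C

Use integration by parts with u = t**2 - 2*t + 4, dv = cos(2*t) dt, so v = sin(2*t)/2.
Apply parts 2 times (tabular method): alternate signs, differentiate u down to 0, integrate dv up.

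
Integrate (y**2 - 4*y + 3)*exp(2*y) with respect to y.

Use integration by parts with u = y**2 - 4*y + 3, dv = exp(2*y) dy, so v = exp(2*y)/2.
Apply parts 2 times (tabular method): alternate signs, differentiate u down to 0, integrate dv up.

(2*y**2 - 10*y + 11)*exp(2*y)/4 + C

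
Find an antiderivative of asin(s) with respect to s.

Use integration by parts with u = arcsin(s), dv = ds.
Then du = 1/sqrt(-s**2 + 1) ds.

s*asin(s) + sqrt(-s**2 + 1) + C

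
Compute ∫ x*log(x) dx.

x**2*log(x)/2 - x**2/4 + C

Use integration by parts with u = log(x), dv = x dx.
Then du = 1/x dx and v = x**2/2.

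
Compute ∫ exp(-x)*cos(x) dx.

Let I denote the integral. Integrate by parts with u = cos(x), dv = exp(-x) dx, so v = -exp(-x): I = -exp(-x)*cos(x) − ∫ exp(-x)*sin(x) dx.
Apply parts again with u = sin(x), dv = exp(-x) dx: ∫ exp(-x)*sin(x) dx = -exp(-x)*sin(x) + I. Substituting back brings back I: I = exp(-x)*sin(x) - exp(-x)*cos(x) − I.
Solving for I: (1 + 1)·I equals the remaining terms, so I = (1/2)·(exp(-x)*sin(x) - exp(-x)*cos(x)).

exp(-x)*sin(x)/2 - exp(-x)*cos(x)/2 + C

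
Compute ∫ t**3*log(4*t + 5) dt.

Use integration by parts with u = log(4*t + 5), dv = t**3 dt.
Then du = 4/(4*t + 5) dt and v = t**4/4.

t**4*log(4*t + 5)/4 - t**4/16 + 5*t**3/48 - 25*t**2/128 + 125*t/256 - 625*log(4*t + 5)/1024 + C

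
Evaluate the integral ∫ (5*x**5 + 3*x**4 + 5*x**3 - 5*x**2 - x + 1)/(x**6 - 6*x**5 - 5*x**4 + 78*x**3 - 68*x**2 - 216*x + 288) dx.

875*log(x - 4)/24 - 773*log(x - 3)/15 + 15467*log(x - 2)/800 - 169*log(x + 2)/480 + 82*log(x + 3)/75 - 227/(40*x - 80) + C

Factor the denominator: (x - 4)*(x - 3)*(x - 2)**2*(x + 2)*(x + 3).
Partial-fraction decomposition: 82/(75*(x + 3)) - 169/(480*(x + 2)) + 15467/(800*(x - 2)) + 227/(40*(x - 2)**2) - 773/(15*(x - 3)) + 875/(24*(x - 4)).
Integrate each term; A/(x−a) gives A·log|x−a|; A/(x−a)² gives −A/(x−a).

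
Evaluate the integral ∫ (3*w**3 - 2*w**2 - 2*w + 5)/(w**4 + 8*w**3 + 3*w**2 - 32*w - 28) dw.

Factor the denominator: (w - 2)*(w + 1)*(w + 2)*(w + 7).
Partial-fraction decomposition: 554/(135*(w + 7)) - 23/(20*(w + 2)) - 1/(9*(w + 1)) + 17/(108*(w - 2)).
Integrate each term: A/(w−a) contributes A·log|w−a|.

17*log(w - 2)/108 - log(w + 1)/9 - 23*log(w + 2)/20 + 554*log(w + 7)/135 + C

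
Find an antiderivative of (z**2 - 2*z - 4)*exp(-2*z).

Use integration by parts with u = z**2 - 2*z - 4, dv = exp(-2*z) dz, so v = -exp(-2*z)/2.
Apply parts 2 times (tabular method): alternate signs, differentiate u down to 0, integrate dv up.

(-2*z**2 + 2*z + 9)*exp(-2*z)/4 + C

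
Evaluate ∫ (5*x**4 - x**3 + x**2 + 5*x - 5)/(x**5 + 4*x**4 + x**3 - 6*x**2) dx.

-25*log(x)/36 + 5*log(x - 1)/12 - 77*log(x + 2)/12 + 421*log(x + 3)/36 - 5/(6*x) + C

Factor the denominator: x**2*(x - 1)*(x + 2)*(x + 3).
Partial-fraction decomposition: 421/(36*(x + 3)) - 77/(12*(x + 2)) + 5/(12*(x - 1)) - 25/(36*x) + 5/(6*x**2).
Integrate each term; A/(x−a) gives A·log|x−a|; A/(x−a)² gives −A/(x−a).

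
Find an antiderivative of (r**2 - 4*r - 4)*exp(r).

Use integration by parts with u = r**2 - 4*r - 4, dv = exp(r) dr, so v = exp(r).
Apply parts 2 times (tabular method): alternate signs, differentiate u down to 0, integrate dv up.

(r**2 - 6*r + 2)*exp(r) + C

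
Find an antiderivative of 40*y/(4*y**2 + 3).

Let u = 4*y**2 + 3, so du = (8*y) dy.
Rewriting, the integral becomes 5·∫ 1/u du = 5·log(u).
Substituting back, u = 4*y**2 + 3.

5*log(4*y**2 + 3) + C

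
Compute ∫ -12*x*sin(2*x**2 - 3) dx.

Let u = 2*x**2 - 3, so du = (4*x) dx.
Rewriting, the integral becomes -3·∫ sin(u) du = -3·-cos(u).
Substituting back, u = 2*x**2 - 3.

3*cos(2*x**2 - 3) + C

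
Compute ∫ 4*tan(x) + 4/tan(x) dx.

Let u = tan(x), so du = (tan(x)**2 + 1) dx.
Rewriting, the integral becomes 4·∫ 1/u du = 4·log(u).
Substituting back, u = tan(x).

4*log(tan(x)) + C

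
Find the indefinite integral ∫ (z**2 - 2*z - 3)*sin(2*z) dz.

-z**2*cos(2*z)/2 + z*sin(2*z)/2 + z*cos(2*z) - sin(2*z)/2 + 7*cos(2*z)/4 + C

Use integration by parts with u = z**2 - 2*z - 3, dv = sin(2*z) dz, so v = -cos(2*z)/2.
Apply parts 2 times (tabular method): alternate signs, differentiate u down to 0, integrate dv up.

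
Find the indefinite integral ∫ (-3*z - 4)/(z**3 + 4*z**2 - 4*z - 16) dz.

Factor the denominator: (z - 2)*(z + 2)*(z + 4).
Partial-fraction decomposition: 2/(3*(z + 4)) - 1/(4*(z + 2)) - 5/(12*(z - 2)).
Integrate each term: A/(z−a) contributes A·log|z−a|.

-5*log(z - 2)/12 - log(z + 2)/4 + 2*log(z + 4)/3 + C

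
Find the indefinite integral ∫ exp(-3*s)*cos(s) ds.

exp(-3*s)*sin(s)/10 - 3*exp(-3*s)*cos(s)/10 + C

Let I denote the integral. Integrate by parts with u = cos(s), dv = exp(-3*s) ds, so v = -exp(-3*s)/3: I = -exp(-3*s)*cos(s)/3 − (1/3)·∫ exp(-3*s)*sin(s) ds.
Apply parts again with u = sin(s), dv = exp(-3*s) ds: ∫ exp(-3*s)*sin(s) ds = -exp(-3*s)*sin(s)/3 + (1/3)·I. Substituting back brings back I: I = exp(-3*s)*sin(s)/9 - exp(-3*s)*cos(s)/3 − (1/9)·I.
Solving for I: (1 + 1/9)·I equals the remaining terms, so I = (9/10)·(exp(-3*s)*sin(s)/9 - exp(-3*s)*cos(s)/3).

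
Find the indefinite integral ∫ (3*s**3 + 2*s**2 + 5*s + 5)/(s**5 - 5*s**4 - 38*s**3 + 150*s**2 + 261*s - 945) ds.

Factor the denominator: (s - 7)*(s - 3)**2*(s + 3)*(s + 5).
Partial-fraction decomposition: -115/(512*(s + 5)) + 73/(720*(s + 3)) - 2233/(4608*(s - 3)) - 119/(192*(s - 3)**2) + 389/(640*(s - 7)).
Integrate each term; A/(s−a) gives A·log|s−a|; A/(s−a)² gives −A/(s−a).

389*log(s - 7)/640 - 2233*log(s - 3)/4608 + 73*log(s + 3)/720 - 115*log(s + 5)/512 + 119/(192*s - 576) + C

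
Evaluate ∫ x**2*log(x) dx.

x**3*log(x)/3 - x**3/9 + C

Use integration by parts with u = log(x), dv = x**2 dx.
Then du = 1/x dx and v = x**3/3.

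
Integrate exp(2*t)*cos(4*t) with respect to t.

exp(2*t)*sin(4*t)/5 + exp(2*t)*cos(4*t)/10 + C

Let I denote the integral. Integrate by parts with u = cos(4*t), dv = exp(2*t) dt, so v = exp(2*t)/2: I = exp(2*t)*cos(4*t)/2 + 2·∫ exp(2*t)*sin(4*t) dt.
Apply parts again with u = sin(4*t), dv = exp(2*t) dt: ∫ exp(2*t)*sin(4*t) dt = exp(2*t)*sin(4*t)/2 − 2·I. Substituting back brings back I: I = exp(2*t)*sin(4*t) + exp(2*t)*cos(4*t)/2 − 4·I.
Solving for I: (1 + 4)·I equals the remaining terms, so I = (1/5)·(exp(2*t)*sin(4*t) + exp(2*t)*cos(4*t)/2).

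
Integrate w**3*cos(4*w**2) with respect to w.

w**2*sin(4*w**2)/8 + cos(4*w**2)/32 + C

Let u = w², du = 2w dw; rewrite as (1/2)∫ u^1·cos(4u) du.
Now integrate by parts 1 time.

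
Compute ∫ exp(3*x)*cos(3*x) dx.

Let I denote the integral. Integrate by parts with u = cos(3*x), dv = exp(3*x) dx, so v = exp(3*x)/3: I = exp(3*x)*cos(3*x)/3 + ∫ exp(3*x)*sin(3*x) dx.
Apply parts again with u = sin(3*x), dv = exp(3*x) dx: ∫ exp(3*x)*sin(3*x) dx = exp(3*x)*sin(3*x)/3 − I. Substituting back brings back I: I = exp(3*x)*sin(3*x)/3 + exp(3*x)*cos(3*x)/3 − I.
Solving for I: (1 + 1)·I equals the remaining terms, so I = (1/2)·(exp(3*x)*sin(3*x)/3 + exp(3*x)*cos(3*x)/3).

exp(3*x)*sin(3*x)/6 + exp(3*x)*cos(3*x)/6 + C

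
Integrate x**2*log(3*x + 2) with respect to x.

x**3*log(3*x + 2)/3 - x**3/9 + x**2/9 - 4*x/27 + 8*log(3*x + 2)/81 + C

Use integration by parts with u = log(3*x + 2), dv = x**2 dx.
Then du = 3/(3*x + 2) dx and v = x**3/3.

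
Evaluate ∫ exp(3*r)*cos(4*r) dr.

4*exp(3*r)*sin(4*r)/25 + 3*exp(3*r)*cos(4*r)/25 + C

Let I denote the integral. Integrate by parts with u = cos(4*r), dv = exp(3*r) dr, so v = exp(3*r)/3: I = exp(3*r)*cos(4*r)/3 + (4/3)·∫ exp(3*r)*sin(4*r) dr.
Apply parts again with u = sin(4*r), dv = exp(3*r) dr: ∫ exp(3*r)*sin(4*r) dr = exp(3*r)*sin(4*r)/3 − (4/3)·I. Substituting back brings back I: I = 4*exp(3*r)*sin(4*r)/9 + exp(3*r)*cos(4*r)/3 − (16/9)·I.
Solving for I: (1 + 16/9)·I equals the remaining terms, so I = (9/25)·(4*exp(3*r)*sin(4*r)/9 + exp(3*r)*cos(4*r)/3).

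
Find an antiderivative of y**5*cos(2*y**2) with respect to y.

Let u = y², du = 2y dy; rewrite as (1/2)∫ u^2·cos(2u) du.
Now integrate by parts 2 times.

y**4*sin(2*y**2)/4 + y**2*cos(2*y**2)/4 - sin(2*y**2)/8 + C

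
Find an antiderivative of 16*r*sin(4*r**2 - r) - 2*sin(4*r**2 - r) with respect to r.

Let u = 4*r**2 - r, so du = (8*r - 1) dr.
Rewriting, the integral becomes 2·∫ sin(u) du = 2·-cos(u).
Substituting back, u = 4*r**2 - r.

-2*cos(4*r**2 - r) + C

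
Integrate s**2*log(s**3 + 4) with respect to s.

s**3*log(s**3 + 4)/3 - s**3/3 + 4*log(s**3 + 4)/3 + C

Let u = s**3 + 4, so du = (3*s**2) ds.
The integral becomes (1/3)·∫ log(u) du; integrate by parts with u′=log(u), dv′=du.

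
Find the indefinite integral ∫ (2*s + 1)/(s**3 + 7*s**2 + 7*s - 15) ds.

log(s - 1)/8 + 5*log(s + 3)/8 - 3*log(s + 5)/4 + C

Factor the denominator: (s - 1)*(s + 3)*(s + 5).
Partial-fraction decomposition: -3/(4*(s + 5)) + 5/(8*(s + 3)) + 1/(8*(s - 1)).
Integrate each term: A/(s−a) contributes A·log|s−a|.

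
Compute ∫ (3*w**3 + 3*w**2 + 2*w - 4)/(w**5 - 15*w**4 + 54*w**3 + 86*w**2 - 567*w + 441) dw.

Factor the denominator: (w - 7)**2*(w - 3)*(w - 1)*(w + 3).
Partial-fraction decomposition: -2/(75*(w + 3)) - 1/(72*(w - 1)) + 55/(96*(w - 3)) - 3833/(7200*(w - 7)) + 593/(120*(w - 7)**2).
Integrate each term; A/(w−a) gives A·log|w−a|; A/(w−a)² gives −A/(w−a).

-3833*log(w - 7)/7200 + 55*log(w - 3)/96 - log(w - 1)/72 - 2*log(w + 3)/75 - 593/(120*w - 840) + C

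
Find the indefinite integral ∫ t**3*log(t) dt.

t**4*log(t)/4 - t**4/16 + C

Use integration by parts with u = log(t), dv = t**3 dt.
Then du = 1/t dt and v = t**4/4.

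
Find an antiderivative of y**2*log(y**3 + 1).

y**3*log(y**3 + 1)/3 - y**3/3 + log(y**3 + 1)/3 + C

Let u = y**3 + 1, so du = (3*y**2) dy.
The integral becomes (1/3)·∫ log(u) du; integrate by parts with u′=log(u), dv′=du.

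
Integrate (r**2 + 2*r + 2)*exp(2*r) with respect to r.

(2*r**2 + 2*r + 3)*exp(2*r)/4 + C

Use integration by parts with u = r**2 + 2*r + 2, dv = exp(2*r) dr, so v = exp(2*r)/2.
Apply parts 2 times (tabular method): alternate signs, differentiate u down to 0, integrate dv up.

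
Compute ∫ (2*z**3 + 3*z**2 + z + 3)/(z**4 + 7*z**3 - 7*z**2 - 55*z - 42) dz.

Factor the denominator: (z - 3)*(z + 1)*(z + 2)*(z + 7).
Partial-fraction decomposition: 181/(100*(z + 7)) - 3/(25*(z + 2)) - 1/(8*(z + 1)) + 87/(200*(z - 3)).
Integrate each term: A/(z−a) contributes A·log|z−a|.

87*log(z - 3)/200 - log(z + 1)/8 - 3*log(z + 2)/25 + 181*log(z + 7)/100 + C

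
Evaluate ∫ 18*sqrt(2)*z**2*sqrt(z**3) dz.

4*sqrt(2)*(z**3)**(3/2) + C

Let u = 2*z**3, so du = (6*z**2) dz.
Rewriting, the integral becomes 3·∫ √u du = 3·(2/3)u^(3/2).
Substituting back, u = 2*z**3.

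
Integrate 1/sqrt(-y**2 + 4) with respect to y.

asin(y/2) + C

Substitute y = 2·sin(θ), so dy = 2·cos(θ) dθ and the radical becomes sqrt(-y**2 + 4) = 2·cos(θ) by the Pythagorean identity.
Integrate the resulting trig expression in θ, then back-substitute θ = asin(y/2), sin(θ) = y/2, cos(θ) = sqrt(-y**2 + 4)/2 (absorbing any constant into C).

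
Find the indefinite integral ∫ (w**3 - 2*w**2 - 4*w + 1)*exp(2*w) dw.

Use integration by parts with u = w**3 - 2*w**2 - 4*w + 1, dv = exp(2*w) dw, so v = exp(2*w)/2.
Apply parts 3 times (tabular method): alternate signs, differentiate u down to 0, integrate dv up.

(4*w**3 - 14*w**2 - 2*w + 5)*exp(2*w)/8 + C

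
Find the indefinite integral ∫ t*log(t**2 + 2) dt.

Let u = t**2 + 2, so du = (2*t) dt.
The integral becomes (1/2)·∫ log(u) du; integrate by parts with u′=log(u), dv′=du.

t**2*log(t**2 + 2)/2 - t**2/2 + log(t**2 + 2) + C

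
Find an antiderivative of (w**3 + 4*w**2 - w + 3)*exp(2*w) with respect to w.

Use integration by parts with u = w**3 + 4*w**2 - w + 3, dv = exp(2*w) dw, so v = exp(2*w)/2.
Apply parts 3 times (tabular method): alternate signs, differentiate u down to 0, integrate dv up.

(4*w**3 + 10*w**2 - 14*w + 19)*exp(2*w)/8 + C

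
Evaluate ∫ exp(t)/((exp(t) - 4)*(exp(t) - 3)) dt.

Let u = e^t, du = e^t dt.
The integral becomes ∫ du/((u-3)(u-4)); decompose into partial fractions.

log(exp(t) - 4) - log(exp(t) - 3) + C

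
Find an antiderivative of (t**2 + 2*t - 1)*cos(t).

Use integration by parts with u = t**2 + 2*t - 1, dv = cos(t) dt, so v = sin(t).
Apply parts 2 times (tabular method): alternate signs, differentiate u down to 0, integrate dv up.

t**2*sin(t) + 2*t*sin(t) + 2*t*cos(t) - 3*sin(t) + 2*cos(t) + C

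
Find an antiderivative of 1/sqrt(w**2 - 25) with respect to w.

Substitute w = 5·sec(θ), so dw = 5·sec(θ)*tan(θ) dθ and the radical becomes sqrt(w**2 - 25) = 5·tan(θ) by the Pythagorean identity.
Integrate the resulting trig expression in θ, then back-substitute sec(θ) = w/5, tan(θ) = sqrt(w**2 - 25)/5 (absorbing any constant into C).

log(w + sqrt(w**2 - 25)) + C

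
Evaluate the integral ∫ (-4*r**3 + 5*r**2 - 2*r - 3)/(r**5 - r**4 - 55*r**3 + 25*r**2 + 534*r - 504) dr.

Factor the denominator: (r - 7)*(r - 3)*(r - 1)*(r + 4)*(r + 6).
Partial-fraction decomposition: 9/(14*(r + 6)) - 31/(70*(r + 4)) - 1/(105*(r - 1)) + 1/(7*(r - 3)) - 1/(3*(r - 7)).
Integrate each term: A/(r−a) contributes A·log|r−a|.

-log(r - 7)/3 + log(r - 3)/7 - log(r - 1)/105 - 31*log(r + 4)/70 + 9*log(r + 6)/14 + C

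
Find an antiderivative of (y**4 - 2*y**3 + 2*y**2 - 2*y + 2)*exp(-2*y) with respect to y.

(-y**4 - 2*y**2 - 2)*exp(-2*y)/2 + C

Use integration by parts with u = y**4 - 2*y**3 + 2*y**2 - 2*y + 2, dv = exp(-2*y) dy, so v = -exp(-2*y)/2.
Apply parts 4 times (tabular method): alternate signs, differentiate u down to 0, integrate dv up.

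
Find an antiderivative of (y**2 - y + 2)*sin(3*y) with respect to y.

-y**2*cos(3*y)/3 + 2*y*sin(3*y)/9 + y*cos(3*y)/3 - sin(3*y)/9 - 16*cos(3*y)/27 + C

Use integration by parts with u = y**2 - y + 2, dv = sin(3*y) dy, so v = -cos(3*y)/3.
Apply parts 2 times (tabular method): alternate signs, differentiate u down to 0, integrate dv up.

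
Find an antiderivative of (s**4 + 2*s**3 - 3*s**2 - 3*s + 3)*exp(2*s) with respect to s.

(s**4 - 3*s**2 + 3)*exp(2*s)/2 + C

Use integration by parts with u = s**4 + 2*s**3 - 3*s**2 - 3*s + 3, dv = exp(2*s) ds, so v = exp(2*s)/2.
Apply parts 4 times (tabular method): alternate signs, differentiate u down to 0, integrate dv up.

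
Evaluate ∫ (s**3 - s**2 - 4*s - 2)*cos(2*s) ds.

s**3*sin(2*s)/2 - s**2*sin(2*s)/2 + 3*s**2*cos(2*s)/4 - 11*s*sin(2*s)/4 - s*cos(2*s)/2 - 3*sin(2*s)/4 - 11*cos(2*s)/8 + C

Use integration by parts with u = s**3 - s**2 - 4*s - 2, dv = cos(2*s) ds, so v = sin(2*s)/2.
Apply parts 3 times (tabular method): alternate signs, differentiate u down to 0, integrate dv up.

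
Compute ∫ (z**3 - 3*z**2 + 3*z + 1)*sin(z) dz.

-z**3*cos(z) + 3*z**2*sin(z) + 3*z**2*cos(z) - 6*z*sin(z) + 3*z*cos(z) - 3*sin(z) - 7*cos(z) + C

Use integration by parts with u = z**3 - 3*z**2 + 3*z + 1, dv = sin(z) dz, so v = -cos(z).
Apply parts 3 times (tabular method): alternate signs, differentiate u down to 0, integrate dv up.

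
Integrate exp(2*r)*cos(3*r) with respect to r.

Let I denote the integral. Integrate by parts with u = cos(3*r), dv = exp(2*r) dr, so v = exp(2*r)/2: I = exp(2*r)*cos(3*r)/2 + (3/2)·∫ exp(2*r)*sin(3*r) dr.
Apply parts again with u = sin(3*r), dv = exp(2*r) dr: ∫ exp(2*r)*sin(3*r) dr = exp(2*r)*sin(3*r)/2 − (3/2)·I. Substituting back brings back I: I = 3*exp(2*r)*sin(3*r)/4 + exp(2*r)*cos(3*r)/2 − (9/4)·I.
Solving for I: (1 + 9/4)·I equals the remaining terms, so I = (4/13)·(3*exp(2*r)*sin(3*r)/4 + exp(2*r)*cos(3*r)/2).

3*exp(2*r)*sin(3*r)/13 + 2*exp(2*r)*cos(3*r)/13 + C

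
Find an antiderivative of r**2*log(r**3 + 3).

r**3*log(r**3 + 3)/3 - r**3/3 + log(r**3 + 3) + C

Let u = r**3 + 3, so du = (3*r**2) dr.
The integral becomes (1/3)·∫ log(u) du; integrate by parts with u′=log(u), dv′=du.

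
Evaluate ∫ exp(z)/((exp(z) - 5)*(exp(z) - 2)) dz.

log(exp(z) - 5)/3 - log(exp(z) - 2)/3 + C

Let u = e^z, du = e^z dz.
The integral becomes ∫ du/((u-5)(u-2)); decompose into partial fractions.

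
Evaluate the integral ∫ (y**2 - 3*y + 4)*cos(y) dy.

y**2*sin(y) - 3*y*sin(y) + 2*y*cos(y) + 2*sin(y) - 3*cos(y) + C

Use integration by parts with u = y**2 - 3*y + 4, dv = cos(y) dy, so v = sin(y).
Apply parts 2 times (tabular method): alternate signs, differentiate u down to 0, integrate dv up.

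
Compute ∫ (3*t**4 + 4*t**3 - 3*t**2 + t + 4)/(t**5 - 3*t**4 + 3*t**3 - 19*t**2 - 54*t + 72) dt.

Factor the denominator: (t - 4)*(t - 1)*(t + 2)*(t**2 + 9).
Partial-fraction decomposition: (577*t + 2863)/(650*(t**2 + 9)) + 1/(39*(t + 2)) - 1/(10*(t - 1)) + 164/(75*(t - 4)).
Integrate each term; A/(t−a) gives A·log|t−a|; the (Bt+D)/(t²+p²) term gives a log and an atan.

164*log(t - 4)/75 - log(t - 1)/10 + log(t + 2)/39 + 577*log(t**2 + 9)/1300 + 2863*atan(t/3)/1950 + C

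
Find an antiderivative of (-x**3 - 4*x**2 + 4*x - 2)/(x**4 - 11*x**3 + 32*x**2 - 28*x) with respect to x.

Factor the denominator: x*(x - 7)*(x - 2)**2.
Partial-fraction decomposition: 93/(50*(x - 2)) + 9/(5*(x - 2)**2) - 513/(175*(x - 7)) + 1/(14*x).
Integrate each term; A/(x−a) gives A·log|x−a|; A/(x−a)² gives −A/(x−a).

log(x)/14 - 513*log(x - 7)/175 + 93*log(x - 2)/50 - 9/(5*x - 10) + C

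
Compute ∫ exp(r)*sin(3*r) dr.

exp(r)*sin(3*r)/10 - 3*exp(r)*cos(3*r)/10 + C

Let I denote the integral. Integrate by parts with u = sin(3*r), dv = exp(r) dr, so v = exp(r): I = exp(r)*sin(3*r) − 3·∫ exp(r)*cos(3*r) dr.
Apply parts again with u = cos(3*r), dv = exp(r) dr: ∫ exp(r)*cos(3*r) dr = exp(r)*cos(3*r) + 3·I. Substituting back brings back I: I = exp(r)*sin(3*r) - 3*exp(r)*cos(3*r) − 9·I.
Solving for I: (1 + 9)·I equals the remaining terms, so I = (1/10)·(exp(r)*sin(3*r) - 3*exp(r)*cos(3*r)).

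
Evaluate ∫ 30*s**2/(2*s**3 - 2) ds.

Let u = 2*s**3 - 2, so du = (6*s**2) ds.
Rewriting, the integral becomes 5·∫ 1/u du = 5·log(u).
Substituting back, u = 2*s**3 - 2.

5*log(2*s**3 - 2) + C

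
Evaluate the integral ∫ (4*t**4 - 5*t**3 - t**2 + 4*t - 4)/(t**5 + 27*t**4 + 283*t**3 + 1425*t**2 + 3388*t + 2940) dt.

Factor the denominator: (t + 2)*(t + 5)*(t + 6)*(t + 7)**2.
Partial-fraction decomposition: -32249/(25*(t + 7)) - 5619/(5*(t + 7)**2) + 1550/(t + 6) - 769/(3*(t + 5)) + 22/(75*(t + 2)).
Integrate each term; A/(t−a) gives A·log|t−a|; A/(t−a)² gives −A/(t−a).

22*log(t + 2)/75 - 769*log(t + 5)/3 + 1550*log(t + 6) - 32249*log(t + 7)/25 + 5619/(5*t + 35) + C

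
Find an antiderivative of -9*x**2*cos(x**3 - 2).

Let u = x**3 - 2, so du = (3*x**2) dx.
Rewriting, the integral becomes -3·∫ cos(u) du = -3·sin(u).
Substituting back, u = x**3 - 2.

-3*sin(x**3 - 2) + C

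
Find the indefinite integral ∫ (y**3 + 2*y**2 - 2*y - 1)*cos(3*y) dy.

y**3*sin(3*y)/3 + 2*y**2*sin(3*y)/3 + y**2*cos(3*y)/3 - 8*y*sin(3*y)/9 + 4*y*cos(3*y)/9 - 13*sin(3*y)/27 - 8*cos(3*y)/27 + C

Use integration by parts with u = y**3 + 2*y**2 - 2*y - 1, dv = cos(3*y) dy, so v = sin(3*y)/3.
Apply parts 3 times (tabular method): alternate signs, differentiate u down to 0, integrate dv up.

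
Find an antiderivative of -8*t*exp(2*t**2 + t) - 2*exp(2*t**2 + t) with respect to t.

-2*exp(2*t**2 + t) + C

Let u = 2*t**2 + t, so du = (4*t + 1) dt.
Rewriting, the integral becomes -2·∫ e^u du = -2·e^u.
Substituting back, u = 2*t**2 + t.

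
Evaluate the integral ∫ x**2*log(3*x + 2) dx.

x**3*log(3*x + 2)/3 - x**3/9 + x**2/9 - 4*x/27 + 8*log(3*x + 2)/81 + C

Use integration by parts with u = log(3*x + 2), dv = x**2 dx.
Then du = 3/(3*x + 2) dx and v = x**3/3.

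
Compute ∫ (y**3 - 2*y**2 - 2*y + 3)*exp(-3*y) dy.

Use integration by parts with u = y**3 - 2*y**2 - 2*y + 3, dv = exp(-3*y) dy, so v = -exp(-3*y)/3.
Apply parts 3 times (tabular method): alternate signs, differentiate u down to 0, integrate dv up.

(-9*y**3 + 9*y**2 + 24*y - 19)*exp(-3*y)/27 + C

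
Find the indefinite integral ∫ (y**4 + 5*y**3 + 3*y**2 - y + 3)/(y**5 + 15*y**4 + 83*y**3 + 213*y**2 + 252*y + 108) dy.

3*log(y + 1)/20 + 7*log(y + 2)/4 - 11*log(y + 3)/4 + 37*log(y + 6)/20 + 7/(2*y + 6) + C

Factor the denominator: (y + 1)*(y + 2)*(y + 3)**2*(y + 6).
Partial-fraction decomposition: 37/(20*(y + 6)) - 11/(4*(y + 3)) - 7/(2*(y + 3)**2) + 7/(4*(y + 2)) + 3/(20*(y + 1)).
Integrate each term; A/(y−a) gives A·log|y−a|; A/(y−a)² gives −A/(y−a).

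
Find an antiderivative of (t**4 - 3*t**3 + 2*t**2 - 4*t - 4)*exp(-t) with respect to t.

Use integration by parts with u = t**4 - 3*t**3 + 2*t**2 - 4*t - 4, dv = exp(-t) dt, so v = -exp(-t).
Apply parts 4 times (tabular method): alternate signs, differentiate u down to 0, integrate dv up.

(-t**4 - t**3 - 5*t**2 - 6*t - 2)*exp(-t) + C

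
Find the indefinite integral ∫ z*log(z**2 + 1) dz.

Let u = z**2 + 1, so du = (2*z) dz.
The integral becomes (1/2)·∫ log(u) du; integrate by parts with u′=log(u), dv′=du.

z**2*log(z**2 + 1)/2 - z**2/2 + log(z**2 + 1)/2 + C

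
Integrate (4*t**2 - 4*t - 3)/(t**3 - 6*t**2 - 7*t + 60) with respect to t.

77*log(t - 5)/8 - 45*log(t - 4)/7 + 45*log(t + 3)/56 + C

Factor the denominator: (t - 5)*(t - 4)*(t + 3).
Partial-fraction decomposition: 45/(56*(t + 3)) - 45/(7*(t - 4)) + 77/(8*(t - 5)).
Integrate each term: A/(t−a) contributes A·log|t−a|.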